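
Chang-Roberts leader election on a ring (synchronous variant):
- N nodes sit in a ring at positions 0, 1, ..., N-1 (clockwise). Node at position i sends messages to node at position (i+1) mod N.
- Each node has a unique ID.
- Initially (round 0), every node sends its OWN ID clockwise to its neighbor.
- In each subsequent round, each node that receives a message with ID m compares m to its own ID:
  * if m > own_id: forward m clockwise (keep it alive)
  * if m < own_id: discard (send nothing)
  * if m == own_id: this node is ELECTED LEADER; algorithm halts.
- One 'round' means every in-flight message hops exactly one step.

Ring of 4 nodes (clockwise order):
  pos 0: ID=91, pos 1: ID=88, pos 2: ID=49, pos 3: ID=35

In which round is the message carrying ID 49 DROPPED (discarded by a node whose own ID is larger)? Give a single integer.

Answer: 2

Derivation:
Round 1: pos1(id88) recv 91: fwd; pos2(id49) recv 88: fwd; pos3(id35) recv 49: fwd; pos0(id91) recv 35: drop
Round 2: pos2(id49) recv 91: fwd; pos3(id35) recv 88: fwd; pos0(id91) recv 49: drop
Round 3: pos3(id35) recv 91: fwd; pos0(id91) recv 88: drop
Round 4: pos0(id91) recv 91: ELECTED
Message ID 49 originates at pos 2; dropped at pos 0 in round 2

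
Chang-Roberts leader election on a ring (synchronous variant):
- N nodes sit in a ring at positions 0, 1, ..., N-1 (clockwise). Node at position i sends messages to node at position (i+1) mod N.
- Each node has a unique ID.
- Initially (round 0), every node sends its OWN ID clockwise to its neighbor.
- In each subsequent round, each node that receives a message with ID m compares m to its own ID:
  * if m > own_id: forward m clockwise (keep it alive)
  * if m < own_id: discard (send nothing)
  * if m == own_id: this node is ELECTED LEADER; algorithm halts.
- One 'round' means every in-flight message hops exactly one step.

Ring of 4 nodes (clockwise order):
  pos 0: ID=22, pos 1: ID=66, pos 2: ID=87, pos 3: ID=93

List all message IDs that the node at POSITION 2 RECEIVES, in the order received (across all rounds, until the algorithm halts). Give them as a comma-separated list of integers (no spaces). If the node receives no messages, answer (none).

Answer: 66,93

Derivation:
Round 1: pos1(id66) recv 22: drop; pos2(id87) recv 66: drop; pos3(id93) recv 87: drop; pos0(id22) recv 93: fwd
Round 2: pos1(id66) recv 93: fwd
Round 3: pos2(id87) recv 93: fwd
Round 4: pos3(id93) recv 93: ELECTED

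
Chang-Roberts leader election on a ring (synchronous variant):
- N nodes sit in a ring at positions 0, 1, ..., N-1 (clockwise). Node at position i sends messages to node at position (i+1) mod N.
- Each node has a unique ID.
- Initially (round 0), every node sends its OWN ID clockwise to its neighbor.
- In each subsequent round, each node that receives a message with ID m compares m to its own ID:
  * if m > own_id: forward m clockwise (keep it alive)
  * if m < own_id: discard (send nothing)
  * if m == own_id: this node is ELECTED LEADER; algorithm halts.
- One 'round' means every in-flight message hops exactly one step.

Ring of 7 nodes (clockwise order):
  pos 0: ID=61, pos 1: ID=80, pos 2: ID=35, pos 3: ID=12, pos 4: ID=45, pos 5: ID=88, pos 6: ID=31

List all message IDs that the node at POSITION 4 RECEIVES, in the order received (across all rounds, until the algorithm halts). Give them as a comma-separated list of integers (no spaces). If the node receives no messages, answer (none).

Round 1: pos1(id80) recv 61: drop; pos2(id35) recv 80: fwd; pos3(id12) recv 35: fwd; pos4(id45) recv 12: drop; pos5(id88) recv 45: drop; pos6(id31) recv 88: fwd; pos0(id61) recv 31: drop
Round 2: pos3(id12) recv 80: fwd; pos4(id45) recv 35: drop; pos0(id61) recv 88: fwd
Round 3: pos4(id45) recv 80: fwd; pos1(id80) recv 88: fwd
Round 4: pos5(id88) recv 80: drop; pos2(id35) recv 88: fwd
Round 5: pos3(id12) recv 88: fwd
Round 6: pos4(id45) recv 88: fwd
Round 7: pos5(id88) recv 88: ELECTED

Answer: 12,35,80,88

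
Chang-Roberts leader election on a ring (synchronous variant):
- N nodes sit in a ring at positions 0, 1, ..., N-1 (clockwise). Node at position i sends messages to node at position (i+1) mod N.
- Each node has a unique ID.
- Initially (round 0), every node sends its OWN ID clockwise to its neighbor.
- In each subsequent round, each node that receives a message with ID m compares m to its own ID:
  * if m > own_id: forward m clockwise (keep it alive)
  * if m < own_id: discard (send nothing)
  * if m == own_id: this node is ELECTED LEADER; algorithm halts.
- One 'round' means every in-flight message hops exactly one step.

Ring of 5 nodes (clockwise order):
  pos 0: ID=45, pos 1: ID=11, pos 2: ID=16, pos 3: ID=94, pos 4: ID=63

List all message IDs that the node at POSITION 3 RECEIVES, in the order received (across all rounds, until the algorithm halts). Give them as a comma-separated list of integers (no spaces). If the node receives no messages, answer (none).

Answer: 16,45,63,94

Derivation:
Round 1: pos1(id11) recv 45: fwd; pos2(id16) recv 11: drop; pos3(id94) recv 16: drop; pos4(id63) recv 94: fwd; pos0(id45) recv 63: fwd
Round 2: pos2(id16) recv 45: fwd; pos0(id45) recv 94: fwd; pos1(id11) recv 63: fwd
Round 3: pos3(id94) recv 45: drop; pos1(id11) recv 94: fwd; pos2(id16) recv 63: fwd
Round 4: pos2(id16) recv 94: fwd; pos3(id94) recv 63: drop
Round 5: pos3(id94) recv 94: ELECTED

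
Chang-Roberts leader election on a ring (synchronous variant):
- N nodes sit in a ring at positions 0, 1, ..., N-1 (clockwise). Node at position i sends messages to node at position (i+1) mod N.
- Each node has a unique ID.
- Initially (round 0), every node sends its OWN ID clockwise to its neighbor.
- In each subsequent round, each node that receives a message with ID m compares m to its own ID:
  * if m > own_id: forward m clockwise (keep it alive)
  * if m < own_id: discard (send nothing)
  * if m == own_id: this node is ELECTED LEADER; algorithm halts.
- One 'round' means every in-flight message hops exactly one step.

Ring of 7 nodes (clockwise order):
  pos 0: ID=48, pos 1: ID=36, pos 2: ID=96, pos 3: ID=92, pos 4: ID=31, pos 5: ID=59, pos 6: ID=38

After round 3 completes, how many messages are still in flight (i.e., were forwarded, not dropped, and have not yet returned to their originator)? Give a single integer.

Answer: 3

Derivation:
Round 1: pos1(id36) recv 48: fwd; pos2(id96) recv 36: drop; pos3(id92) recv 96: fwd; pos4(id31) recv 92: fwd; pos5(id59) recv 31: drop; pos6(id38) recv 59: fwd; pos0(id48) recv 38: drop
Round 2: pos2(id96) recv 48: drop; pos4(id31) recv 96: fwd; pos5(id59) recv 92: fwd; pos0(id48) recv 59: fwd
Round 3: pos5(id59) recv 96: fwd; pos6(id38) recv 92: fwd; pos1(id36) recv 59: fwd
After round 3: 3 messages still in flight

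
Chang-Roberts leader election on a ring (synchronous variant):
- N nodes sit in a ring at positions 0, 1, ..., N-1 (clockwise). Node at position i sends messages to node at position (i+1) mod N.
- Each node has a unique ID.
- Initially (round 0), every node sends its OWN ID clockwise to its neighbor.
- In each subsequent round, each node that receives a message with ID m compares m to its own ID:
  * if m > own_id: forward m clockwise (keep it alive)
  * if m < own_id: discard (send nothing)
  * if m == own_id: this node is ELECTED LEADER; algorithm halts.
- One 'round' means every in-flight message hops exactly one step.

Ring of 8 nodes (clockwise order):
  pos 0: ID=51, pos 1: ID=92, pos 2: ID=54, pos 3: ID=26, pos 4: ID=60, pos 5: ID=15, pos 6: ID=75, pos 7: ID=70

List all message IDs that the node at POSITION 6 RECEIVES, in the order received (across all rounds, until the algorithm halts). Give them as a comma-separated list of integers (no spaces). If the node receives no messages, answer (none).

Answer: 15,60,92

Derivation:
Round 1: pos1(id92) recv 51: drop; pos2(id54) recv 92: fwd; pos3(id26) recv 54: fwd; pos4(id60) recv 26: drop; pos5(id15) recv 60: fwd; pos6(id75) recv 15: drop; pos7(id70) recv 75: fwd; pos0(id51) recv 70: fwd
Round 2: pos3(id26) recv 92: fwd; pos4(id60) recv 54: drop; pos6(id75) recv 60: drop; pos0(id51) recv 75: fwd; pos1(id92) recv 70: drop
Round 3: pos4(id60) recv 92: fwd; pos1(id92) recv 75: drop
Round 4: pos5(id15) recv 92: fwd
Round 5: pos6(id75) recv 92: fwd
Round 6: pos7(id70) recv 92: fwd
Round 7: pos0(id51) recv 92: fwd
Round 8: pos1(id92) recv 92: ELECTED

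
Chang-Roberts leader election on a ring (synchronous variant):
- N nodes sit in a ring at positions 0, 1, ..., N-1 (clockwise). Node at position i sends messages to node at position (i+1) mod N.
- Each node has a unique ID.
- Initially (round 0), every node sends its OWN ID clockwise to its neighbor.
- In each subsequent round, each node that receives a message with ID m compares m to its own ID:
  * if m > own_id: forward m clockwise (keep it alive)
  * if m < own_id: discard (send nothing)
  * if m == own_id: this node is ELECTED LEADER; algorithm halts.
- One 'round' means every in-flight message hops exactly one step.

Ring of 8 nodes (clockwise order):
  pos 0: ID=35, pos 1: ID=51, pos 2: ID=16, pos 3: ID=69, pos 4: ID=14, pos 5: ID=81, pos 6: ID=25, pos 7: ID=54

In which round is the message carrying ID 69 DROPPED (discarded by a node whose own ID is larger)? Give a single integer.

Round 1: pos1(id51) recv 35: drop; pos2(id16) recv 51: fwd; pos3(id69) recv 16: drop; pos4(id14) recv 69: fwd; pos5(id81) recv 14: drop; pos6(id25) recv 81: fwd; pos7(id54) recv 25: drop; pos0(id35) recv 54: fwd
Round 2: pos3(id69) recv 51: drop; pos5(id81) recv 69: drop; pos7(id54) recv 81: fwd; pos1(id51) recv 54: fwd
Round 3: pos0(id35) recv 81: fwd; pos2(id16) recv 54: fwd
Round 4: pos1(id51) recv 81: fwd; pos3(id69) recv 54: drop
Round 5: pos2(id16) recv 81: fwd
Round 6: pos3(id69) recv 81: fwd
Round 7: pos4(id14) recv 81: fwd
Round 8: pos5(id81) recv 81: ELECTED
Message ID 69 originates at pos 3; dropped at pos 5 in round 2

Answer: 2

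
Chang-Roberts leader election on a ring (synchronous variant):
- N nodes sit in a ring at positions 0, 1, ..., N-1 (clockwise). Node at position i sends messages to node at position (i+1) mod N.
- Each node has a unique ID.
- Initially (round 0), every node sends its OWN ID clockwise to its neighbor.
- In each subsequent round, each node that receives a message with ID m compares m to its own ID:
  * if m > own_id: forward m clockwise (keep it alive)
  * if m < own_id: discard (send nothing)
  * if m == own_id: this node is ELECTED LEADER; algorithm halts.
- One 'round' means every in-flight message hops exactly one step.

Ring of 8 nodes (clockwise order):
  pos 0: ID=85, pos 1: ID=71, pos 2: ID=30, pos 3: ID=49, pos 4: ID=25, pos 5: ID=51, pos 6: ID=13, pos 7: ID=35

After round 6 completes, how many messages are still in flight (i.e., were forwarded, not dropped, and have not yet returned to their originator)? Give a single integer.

Round 1: pos1(id71) recv 85: fwd; pos2(id30) recv 71: fwd; pos3(id49) recv 30: drop; pos4(id25) recv 49: fwd; pos5(id51) recv 25: drop; pos6(id13) recv 51: fwd; pos7(id35) recv 13: drop; pos0(id85) recv 35: drop
Round 2: pos2(id30) recv 85: fwd; pos3(id49) recv 71: fwd; pos5(id51) recv 49: drop; pos7(id35) recv 51: fwd
Round 3: pos3(id49) recv 85: fwd; pos4(id25) recv 71: fwd; pos0(id85) recv 51: drop
Round 4: pos4(id25) recv 85: fwd; pos5(id51) recv 71: fwd
Round 5: pos5(id51) recv 85: fwd; pos6(id13) recv 71: fwd
Round 6: pos6(id13) recv 85: fwd; pos7(id35) recv 71: fwd
After round 6: 2 messages still in flight

Answer: 2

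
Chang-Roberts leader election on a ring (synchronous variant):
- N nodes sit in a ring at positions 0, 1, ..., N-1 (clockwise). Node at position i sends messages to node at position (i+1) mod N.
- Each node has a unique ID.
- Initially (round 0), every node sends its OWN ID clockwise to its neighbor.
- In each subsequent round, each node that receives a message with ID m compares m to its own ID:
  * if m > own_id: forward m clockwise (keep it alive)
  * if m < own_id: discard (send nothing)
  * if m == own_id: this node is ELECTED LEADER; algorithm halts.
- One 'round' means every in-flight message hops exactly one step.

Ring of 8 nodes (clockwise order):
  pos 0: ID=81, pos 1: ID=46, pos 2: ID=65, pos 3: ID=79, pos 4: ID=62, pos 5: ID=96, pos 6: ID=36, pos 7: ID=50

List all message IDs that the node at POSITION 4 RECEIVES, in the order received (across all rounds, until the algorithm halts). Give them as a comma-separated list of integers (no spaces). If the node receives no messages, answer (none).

Answer: 79,81,96

Derivation:
Round 1: pos1(id46) recv 81: fwd; pos2(id65) recv 46: drop; pos3(id79) recv 65: drop; pos4(id62) recv 79: fwd; pos5(id96) recv 62: drop; pos6(id36) recv 96: fwd; pos7(id50) recv 36: drop; pos0(id81) recv 50: drop
Round 2: pos2(id65) recv 81: fwd; pos5(id96) recv 79: drop; pos7(id50) recv 96: fwd
Round 3: pos3(id79) recv 81: fwd; pos0(id81) recv 96: fwd
Round 4: pos4(id62) recv 81: fwd; pos1(id46) recv 96: fwd
Round 5: pos5(id96) recv 81: drop; pos2(id65) recv 96: fwd
Round 6: pos3(id79) recv 96: fwd
Round 7: pos4(id62) recv 96: fwd
Round 8: pos5(id96) recv 96: ELECTED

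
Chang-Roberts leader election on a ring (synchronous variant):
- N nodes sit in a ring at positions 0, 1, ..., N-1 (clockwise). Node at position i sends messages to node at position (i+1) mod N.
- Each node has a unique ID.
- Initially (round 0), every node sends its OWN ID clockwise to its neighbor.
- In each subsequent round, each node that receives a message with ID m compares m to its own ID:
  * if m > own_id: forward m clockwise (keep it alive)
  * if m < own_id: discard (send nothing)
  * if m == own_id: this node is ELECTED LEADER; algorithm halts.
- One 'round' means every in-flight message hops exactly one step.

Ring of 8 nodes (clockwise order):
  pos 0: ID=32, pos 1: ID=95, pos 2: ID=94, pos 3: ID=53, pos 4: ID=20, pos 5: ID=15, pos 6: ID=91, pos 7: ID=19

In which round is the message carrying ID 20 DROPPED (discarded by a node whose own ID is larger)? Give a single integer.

Round 1: pos1(id95) recv 32: drop; pos2(id94) recv 95: fwd; pos3(id53) recv 94: fwd; pos4(id20) recv 53: fwd; pos5(id15) recv 20: fwd; pos6(id91) recv 15: drop; pos7(id19) recv 91: fwd; pos0(id32) recv 19: drop
Round 2: pos3(id53) recv 95: fwd; pos4(id20) recv 94: fwd; pos5(id15) recv 53: fwd; pos6(id91) recv 20: drop; pos0(id32) recv 91: fwd
Round 3: pos4(id20) recv 95: fwd; pos5(id15) recv 94: fwd; pos6(id91) recv 53: drop; pos1(id95) recv 91: drop
Round 4: pos5(id15) recv 95: fwd; pos6(id91) recv 94: fwd
Round 5: pos6(id91) recv 95: fwd; pos7(id19) recv 94: fwd
Round 6: pos7(id19) recv 95: fwd; pos0(id32) recv 94: fwd
Round 7: pos0(id32) recv 95: fwd; pos1(id95) recv 94: drop
Round 8: pos1(id95) recv 95: ELECTED
Message ID 20 originates at pos 4; dropped at pos 6 in round 2

Answer: 2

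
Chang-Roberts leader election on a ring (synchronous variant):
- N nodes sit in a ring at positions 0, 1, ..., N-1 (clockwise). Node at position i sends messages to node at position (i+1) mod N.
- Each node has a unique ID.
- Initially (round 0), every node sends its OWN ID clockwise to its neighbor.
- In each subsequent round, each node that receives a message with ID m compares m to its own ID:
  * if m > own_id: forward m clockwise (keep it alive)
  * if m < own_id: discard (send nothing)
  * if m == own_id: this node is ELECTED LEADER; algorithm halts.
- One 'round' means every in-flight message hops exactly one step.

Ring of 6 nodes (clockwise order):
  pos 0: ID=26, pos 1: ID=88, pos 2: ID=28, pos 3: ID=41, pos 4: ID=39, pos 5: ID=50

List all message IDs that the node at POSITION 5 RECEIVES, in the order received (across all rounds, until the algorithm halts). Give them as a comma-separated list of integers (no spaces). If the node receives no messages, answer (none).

Round 1: pos1(id88) recv 26: drop; pos2(id28) recv 88: fwd; pos3(id41) recv 28: drop; pos4(id39) recv 41: fwd; pos5(id50) recv 39: drop; pos0(id26) recv 50: fwd
Round 2: pos3(id41) recv 88: fwd; pos5(id50) recv 41: drop; pos1(id88) recv 50: drop
Round 3: pos4(id39) recv 88: fwd
Round 4: pos5(id50) recv 88: fwd
Round 5: pos0(id26) recv 88: fwd
Round 6: pos1(id88) recv 88: ELECTED

Answer: 39,41,88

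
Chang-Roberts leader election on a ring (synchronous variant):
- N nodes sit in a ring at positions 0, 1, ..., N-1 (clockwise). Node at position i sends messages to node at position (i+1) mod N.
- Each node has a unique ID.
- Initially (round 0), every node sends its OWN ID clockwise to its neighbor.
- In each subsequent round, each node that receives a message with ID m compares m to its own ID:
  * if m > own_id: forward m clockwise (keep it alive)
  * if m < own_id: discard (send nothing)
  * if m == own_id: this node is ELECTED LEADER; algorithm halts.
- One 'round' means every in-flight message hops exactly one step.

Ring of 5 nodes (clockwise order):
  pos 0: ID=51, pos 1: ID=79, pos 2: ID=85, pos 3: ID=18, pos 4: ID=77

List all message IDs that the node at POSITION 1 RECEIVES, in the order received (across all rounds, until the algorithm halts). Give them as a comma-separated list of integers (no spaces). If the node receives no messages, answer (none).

Answer: 51,77,85

Derivation:
Round 1: pos1(id79) recv 51: drop; pos2(id85) recv 79: drop; pos3(id18) recv 85: fwd; pos4(id77) recv 18: drop; pos0(id51) recv 77: fwd
Round 2: pos4(id77) recv 85: fwd; pos1(id79) recv 77: drop
Round 3: pos0(id51) recv 85: fwd
Round 4: pos1(id79) recv 85: fwd
Round 5: pos2(id85) recv 85: ELECTED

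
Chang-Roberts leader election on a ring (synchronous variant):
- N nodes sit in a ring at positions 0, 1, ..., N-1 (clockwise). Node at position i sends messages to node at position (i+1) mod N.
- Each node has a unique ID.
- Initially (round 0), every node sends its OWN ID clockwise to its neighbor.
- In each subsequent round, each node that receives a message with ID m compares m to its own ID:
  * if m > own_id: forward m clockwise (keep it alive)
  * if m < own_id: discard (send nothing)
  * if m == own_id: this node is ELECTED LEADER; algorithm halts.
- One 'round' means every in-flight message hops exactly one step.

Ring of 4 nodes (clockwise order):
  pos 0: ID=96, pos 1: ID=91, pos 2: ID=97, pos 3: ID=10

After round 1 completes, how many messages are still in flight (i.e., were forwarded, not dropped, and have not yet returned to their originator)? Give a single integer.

Answer: 2

Derivation:
Round 1: pos1(id91) recv 96: fwd; pos2(id97) recv 91: drop; pos3(id10) recv 97: fwd; pos0(id96) recv 10: drop
After round 1: 2 messages still in flight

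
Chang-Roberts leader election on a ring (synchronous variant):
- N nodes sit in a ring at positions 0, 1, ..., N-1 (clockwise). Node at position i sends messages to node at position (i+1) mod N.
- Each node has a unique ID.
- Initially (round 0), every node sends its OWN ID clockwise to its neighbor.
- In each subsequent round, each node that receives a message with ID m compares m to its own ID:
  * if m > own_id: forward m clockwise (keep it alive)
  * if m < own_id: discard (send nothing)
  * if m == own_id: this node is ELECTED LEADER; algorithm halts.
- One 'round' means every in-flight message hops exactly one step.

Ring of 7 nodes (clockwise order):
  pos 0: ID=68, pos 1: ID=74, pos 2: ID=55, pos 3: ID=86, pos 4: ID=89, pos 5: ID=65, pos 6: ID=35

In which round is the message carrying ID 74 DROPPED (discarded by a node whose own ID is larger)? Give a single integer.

Round 1: pos1(id74) recv 68: drop; pos2(id55) recv 74: fwd; pos3(id86) recv 55: drop; pos4(id89) recv 86: drop; pos5(id65) recv 89: fwd; pos6(id35) recv 65: fwd; pos0(id68) recv 35: drop
Round 2: pos3(id86) recv 74: drop; pos6(id35) recv 89: fwd; pos0(id68) recv 65: drop
Round 3: pos0(id68) recv 89: fwd
Round 4: pos1(id74) recv 89: fwd
Round 5: pos2(id55) recv 89: fwd
Round 6: pos3(id86) recv 89: fwd
Round 7: pos4(id89) recv 89: ELECTED
Message ID 74 originates at pos 1; dropped at pos 3 in round 2

Answer: 2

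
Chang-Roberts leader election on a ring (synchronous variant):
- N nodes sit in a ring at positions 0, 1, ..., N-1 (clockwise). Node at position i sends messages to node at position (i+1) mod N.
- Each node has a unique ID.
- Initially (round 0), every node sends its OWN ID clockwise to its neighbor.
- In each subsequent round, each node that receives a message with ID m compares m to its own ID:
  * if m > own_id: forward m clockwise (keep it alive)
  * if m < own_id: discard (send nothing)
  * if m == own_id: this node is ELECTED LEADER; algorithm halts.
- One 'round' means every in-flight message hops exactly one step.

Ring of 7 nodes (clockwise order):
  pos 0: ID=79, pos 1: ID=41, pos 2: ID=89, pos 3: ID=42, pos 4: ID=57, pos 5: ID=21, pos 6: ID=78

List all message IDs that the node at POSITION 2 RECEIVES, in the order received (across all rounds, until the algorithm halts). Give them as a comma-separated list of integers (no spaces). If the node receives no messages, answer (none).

Answer: 41,79,89

Derivation:
Round 1: pos1(id41) recv 79: fwd; pos2(id89) recv 41: drop; pos3(id42) recv 89: fwd; pos4(id57) recv 42: drop; pos5(id21) recv 57: fwd; pos6(id78) recv 21: drop; pos0(id79) recv 78: drop
Round 2: pos2(id89) recv 79: drop; pos4(id57) recv 89: fwd; pos6(id78) recv 57: drop
Round 3: pos5(id21) recv 89: fwd
Round 4: pos6(id78) recv 89: fwd
Round 5: pos0(id79) recv 89: fwd
Round 6: pos1(id41) recv 89: fwd
Round 7: pos2(id89) recv 89: ELECTED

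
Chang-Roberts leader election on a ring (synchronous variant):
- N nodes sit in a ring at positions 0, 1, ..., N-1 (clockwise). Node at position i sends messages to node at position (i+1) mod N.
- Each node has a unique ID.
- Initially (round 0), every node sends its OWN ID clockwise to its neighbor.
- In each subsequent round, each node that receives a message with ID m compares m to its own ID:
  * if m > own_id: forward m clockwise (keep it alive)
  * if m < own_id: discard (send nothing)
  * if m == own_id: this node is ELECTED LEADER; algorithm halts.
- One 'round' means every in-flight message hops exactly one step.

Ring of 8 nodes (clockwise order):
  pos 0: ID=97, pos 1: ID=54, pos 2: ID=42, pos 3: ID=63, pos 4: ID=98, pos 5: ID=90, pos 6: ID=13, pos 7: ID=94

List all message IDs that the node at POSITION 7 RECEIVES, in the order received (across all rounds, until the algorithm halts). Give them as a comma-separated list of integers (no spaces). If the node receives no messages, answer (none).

Answer: 13,90,98

Derivation:
Round 1: pos1(id54) recv 97: fwd; pos2(id42) recv 54: fwd; pos3(id63) recv 42: drop; pos4(id98) recv 63: drop; pos5(id90) recv 98: fwd; pos6(id13) recv 90: fwd; pos7(id94) recv 13: drop; pos0(id97) recv 94: drop
Round 2: pos2(id42) recv 97: fwd; pos3(id63) recv 54: drop; pos6(id13) recv 98: fwd; pos7(id94) recv 90: drop
Round 3: pos3(id63) recv 97: fwd; pos7(id94) recv 98: fwd
Round 4: pos4(id98) recv 97: drop; pos0(id97) recv 98: fwd
Round 5: pos1(id54) recv 98: fwd
Round 6: pos2(id42) recv 98: fwd
Round 7: pos3(id63) recv 98: fwd
Round 8: pos4(id98) recv 98: ELECTED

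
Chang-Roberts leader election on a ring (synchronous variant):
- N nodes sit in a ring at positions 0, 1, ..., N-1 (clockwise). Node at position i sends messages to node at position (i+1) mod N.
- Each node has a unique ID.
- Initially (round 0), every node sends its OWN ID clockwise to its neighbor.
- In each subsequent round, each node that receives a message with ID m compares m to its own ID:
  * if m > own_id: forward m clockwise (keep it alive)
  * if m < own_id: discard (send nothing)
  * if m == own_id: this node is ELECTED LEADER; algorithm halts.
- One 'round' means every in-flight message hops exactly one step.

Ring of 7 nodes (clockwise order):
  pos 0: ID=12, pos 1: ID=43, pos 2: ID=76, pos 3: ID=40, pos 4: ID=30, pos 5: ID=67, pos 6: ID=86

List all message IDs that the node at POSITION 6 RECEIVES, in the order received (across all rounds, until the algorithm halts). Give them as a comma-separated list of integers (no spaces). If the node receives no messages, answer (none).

Round 1: pos1(id43) recv 12: drop; pos2(id76) recv 43: drop; pos3(id40) recv 76: fwd; pos4(id30) recv 40: fwd; pos5(id67) recv 30: drop; pos6(id86) recv 67: drop; pos0(id12) recv 86: fwd
Round 2: pos4(id30) recv 76: fwd; pos5(id67) recv 40: drop; pos1(id43) recv 86: fwd
Round 3: pos5(id67) recv 76: fwd; pos2(id76) recv 86: fwd
Round 4: pos6(id86) recv 76: drop; pos3(id40) recv 86: fwd
Round 5: pos4(id30) recv 86: fwd
Round 6: pos5(id67) recv 86: fwd
Round 7: pos6(id86) recv 86: ELECTED

Answer: 67,76,86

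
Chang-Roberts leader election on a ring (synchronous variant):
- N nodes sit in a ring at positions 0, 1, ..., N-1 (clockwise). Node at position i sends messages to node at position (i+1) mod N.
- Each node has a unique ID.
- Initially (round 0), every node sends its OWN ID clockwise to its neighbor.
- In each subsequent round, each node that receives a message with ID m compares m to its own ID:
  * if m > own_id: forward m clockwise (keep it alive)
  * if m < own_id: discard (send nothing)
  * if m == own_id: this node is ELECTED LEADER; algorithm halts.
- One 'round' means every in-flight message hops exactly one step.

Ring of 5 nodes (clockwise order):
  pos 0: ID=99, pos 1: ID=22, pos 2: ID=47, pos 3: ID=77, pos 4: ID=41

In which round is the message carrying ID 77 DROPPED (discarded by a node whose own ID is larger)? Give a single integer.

Answer: 2

Derivation:
Round 1: pos1(id22) recv 99: fwd; pos2(id47) recv 22: drop; pos3(id77) recv 47: drop; pos4(id41) recv 77: fwd; pos0(id99) recv 41: drop
Round 2: pos2(id47) recv 99: fwd; pos0(id99) recv 77: drop
Round 3: pos3(id77) recv 99: fwd
Round 4: pos4(id41) recv 99: fwd
Round 5: pos0(id99) recv 99: ELECTED
Message ID 77 originates at pos 3; dropped at pos 0 in round 2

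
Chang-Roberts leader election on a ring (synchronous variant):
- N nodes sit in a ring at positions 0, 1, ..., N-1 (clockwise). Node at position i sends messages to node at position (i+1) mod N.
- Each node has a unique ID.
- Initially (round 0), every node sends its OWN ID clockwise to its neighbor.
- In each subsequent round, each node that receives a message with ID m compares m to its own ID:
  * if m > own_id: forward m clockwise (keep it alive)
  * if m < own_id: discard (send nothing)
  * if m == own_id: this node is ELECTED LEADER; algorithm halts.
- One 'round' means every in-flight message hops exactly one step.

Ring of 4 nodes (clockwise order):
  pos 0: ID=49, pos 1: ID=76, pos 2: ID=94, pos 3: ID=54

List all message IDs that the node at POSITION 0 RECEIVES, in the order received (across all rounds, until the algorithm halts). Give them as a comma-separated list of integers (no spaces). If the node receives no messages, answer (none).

Answer: 54,94

Derivation:
Round 1: pos1(id76) recv 49: drop; pos2(id94) recv 76: drop; pos3(id54) recv 94: fwd; pos0(id49) recv 54: fwd
Round 2: pos0(id49) recv 94: fwd; pos1(id76) recv 54: drop
Round 3: pos1(id76) recv 94: fwd
Round 4: pos2(id94) recv 94: ELECTED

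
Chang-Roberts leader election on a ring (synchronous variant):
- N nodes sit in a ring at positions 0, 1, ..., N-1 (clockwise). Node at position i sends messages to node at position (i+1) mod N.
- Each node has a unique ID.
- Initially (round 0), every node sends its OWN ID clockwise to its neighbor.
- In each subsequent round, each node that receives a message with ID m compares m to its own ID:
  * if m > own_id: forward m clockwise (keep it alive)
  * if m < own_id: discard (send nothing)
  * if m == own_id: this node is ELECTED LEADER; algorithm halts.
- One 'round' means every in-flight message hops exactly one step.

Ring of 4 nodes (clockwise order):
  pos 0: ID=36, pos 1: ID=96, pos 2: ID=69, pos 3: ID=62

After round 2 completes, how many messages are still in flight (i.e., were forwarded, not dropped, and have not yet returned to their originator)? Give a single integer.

Round 1: pos1(id96) recv 36: drop; pos2(id69) recv 96: fwd; pos3(id62) recv 69: fwd; pos0(id36) recv 62: fwd
Round 2: pos3(id62) recv 96: fwd; pos0(id36) recv 69: fwd; pos1(id96) recv 62: drop
After round 2: 2 messages still in flight

Answer: 2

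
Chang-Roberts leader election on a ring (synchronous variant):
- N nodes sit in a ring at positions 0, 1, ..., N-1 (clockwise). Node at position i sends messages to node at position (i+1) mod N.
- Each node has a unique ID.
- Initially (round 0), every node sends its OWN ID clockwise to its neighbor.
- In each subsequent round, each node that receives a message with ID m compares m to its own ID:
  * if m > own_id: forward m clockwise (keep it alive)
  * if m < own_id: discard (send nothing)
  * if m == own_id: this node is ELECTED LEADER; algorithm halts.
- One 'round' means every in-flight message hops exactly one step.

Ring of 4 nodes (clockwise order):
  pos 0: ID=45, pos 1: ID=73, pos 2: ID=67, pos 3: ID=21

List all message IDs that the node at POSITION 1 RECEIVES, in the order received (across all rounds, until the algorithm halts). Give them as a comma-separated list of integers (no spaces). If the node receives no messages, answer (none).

Round 1: pos1(id73) recv 45: drop; pos2(id67) recv 73: fwd; pos3(id21) recv 67: fwd; pos0(id45) recv 21: drop
Round 2: pos3(id21) recv 73: fwd; pos0(id45) recv 67: fwd
Round 3: pos0(id45) recv 73: fwd; pos1(id73) recv 67: drop
Round 4: pos1(id73) recv 73: ELECTED

Answer: 45,67,73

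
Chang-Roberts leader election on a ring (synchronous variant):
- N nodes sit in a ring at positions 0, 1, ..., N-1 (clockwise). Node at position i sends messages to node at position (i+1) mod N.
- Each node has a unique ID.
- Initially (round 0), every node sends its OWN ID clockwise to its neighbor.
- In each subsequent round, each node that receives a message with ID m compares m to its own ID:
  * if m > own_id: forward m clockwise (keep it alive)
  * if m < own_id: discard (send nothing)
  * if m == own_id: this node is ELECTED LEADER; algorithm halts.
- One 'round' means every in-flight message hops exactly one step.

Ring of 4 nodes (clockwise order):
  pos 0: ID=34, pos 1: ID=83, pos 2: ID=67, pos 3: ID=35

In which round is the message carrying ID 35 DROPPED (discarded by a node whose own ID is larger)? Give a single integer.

Round 1: pos1(id83) recv 34: drop; pos2(id67) recv 83: fwd; pos3(id35) recv 67: fwd; pos0(id34) recv 35: fwd
Round 2: pos3(id35) recv 83: fwd; pos0(id34) recv 67: fwd; pos1(id83) recv 35: drop
Round 3: pos0(id34) recv 83: fwd; pos1(id83) recv 67: drop
Round 4: pos1(id83) recv 83: ELECTED
Message ID 35 originates at pos 3; dropped at pos 1 in round 2

Answer: 2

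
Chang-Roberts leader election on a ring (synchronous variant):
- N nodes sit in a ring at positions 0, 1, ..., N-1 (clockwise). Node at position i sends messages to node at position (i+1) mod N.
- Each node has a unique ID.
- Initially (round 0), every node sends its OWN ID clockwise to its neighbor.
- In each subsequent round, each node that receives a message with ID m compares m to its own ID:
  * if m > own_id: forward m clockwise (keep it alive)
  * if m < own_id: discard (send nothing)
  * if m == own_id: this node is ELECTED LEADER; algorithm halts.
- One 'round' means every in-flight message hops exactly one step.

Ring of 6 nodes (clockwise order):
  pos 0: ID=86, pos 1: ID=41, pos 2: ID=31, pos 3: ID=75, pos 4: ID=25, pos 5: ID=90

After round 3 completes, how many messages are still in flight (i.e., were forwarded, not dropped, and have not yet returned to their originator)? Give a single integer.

Round 1: pos1(id41) recv 86: fwd; pos2(id31) recv 41: fwd; pos3(id75) recv 31: drop; pos4(id25) recv 75: fwd; pos5(id90) recv 25: drop; pos0(id86) recv 90: fwd
Round 2: pos2(id31) recv 86: fwd; pos3(id75) recv 41: drop; pos5(id90) recv 75: drop; pos1(id41) recv 90: fwd
Round 3: pos3(id75) recv 86: fwd; pos2(id31) recv 90: fwd
After round 3: 2 messages still in flight

Answer: 2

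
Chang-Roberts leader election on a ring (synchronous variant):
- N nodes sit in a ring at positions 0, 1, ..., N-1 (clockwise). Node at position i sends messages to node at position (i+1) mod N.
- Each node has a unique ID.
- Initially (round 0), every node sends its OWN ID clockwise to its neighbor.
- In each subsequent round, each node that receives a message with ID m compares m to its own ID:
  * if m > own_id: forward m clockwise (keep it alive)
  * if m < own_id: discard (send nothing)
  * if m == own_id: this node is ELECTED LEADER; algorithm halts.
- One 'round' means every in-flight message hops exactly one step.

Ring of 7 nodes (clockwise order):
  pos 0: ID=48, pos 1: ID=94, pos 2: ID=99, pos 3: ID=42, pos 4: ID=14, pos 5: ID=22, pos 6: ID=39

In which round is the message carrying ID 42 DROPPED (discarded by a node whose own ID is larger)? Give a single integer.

Round 1: pos1(id94) recv 48: drop; pos2(id99) recv 94: drop; pos3(id42) recv 99: fwd; pos4(id14) recv 42: fwd; pos5(id22) recv 14: drop; pos6(id39) recv 22: drop; pos0(id48) recv 39: drop
Round 2: pos4(id14) recv 99: fwd; pos5(id22) recv 42: fwd
Round 3: pos5(id22) recv 99: fwd; pos6(id39) recv 42: fwd
Round 4: pos6(id39) recv 99: fwd; pos0(id48) recv 42: drop
Round 5: pos0(id48) recv 99: fwd
Round 6: pos1(id94) recv 99: fwd
Round 7: pos2(id99) recv 99: ELECTED
Message ID 42 originates at pos 3; dropped at pos 0 in round 4

Answer: 4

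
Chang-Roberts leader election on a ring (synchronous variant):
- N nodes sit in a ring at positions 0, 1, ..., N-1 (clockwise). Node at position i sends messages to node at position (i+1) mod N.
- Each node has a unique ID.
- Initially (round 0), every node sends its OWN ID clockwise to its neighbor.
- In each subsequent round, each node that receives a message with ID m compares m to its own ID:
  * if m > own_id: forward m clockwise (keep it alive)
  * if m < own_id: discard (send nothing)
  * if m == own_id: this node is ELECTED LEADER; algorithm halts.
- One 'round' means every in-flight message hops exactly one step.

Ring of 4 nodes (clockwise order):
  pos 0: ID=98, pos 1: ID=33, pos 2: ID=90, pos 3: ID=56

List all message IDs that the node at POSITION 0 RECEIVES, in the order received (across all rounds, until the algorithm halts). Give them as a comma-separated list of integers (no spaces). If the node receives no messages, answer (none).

Answer: 56,90,98

Derivation:
Round 1: pos1(id33) recv 98: fwd; pos2(id90) recv 33: drop; pos3(id56) recv 90: fwd; pos0(id98) recv 56: drop
Round 2: pos2(id90) recv 98: fwd; pos0(id98) recv 90: drop
Round 3: pos3(id56) recv 98: fwd
Round 4: pos0(id98) recv 98: ELECTED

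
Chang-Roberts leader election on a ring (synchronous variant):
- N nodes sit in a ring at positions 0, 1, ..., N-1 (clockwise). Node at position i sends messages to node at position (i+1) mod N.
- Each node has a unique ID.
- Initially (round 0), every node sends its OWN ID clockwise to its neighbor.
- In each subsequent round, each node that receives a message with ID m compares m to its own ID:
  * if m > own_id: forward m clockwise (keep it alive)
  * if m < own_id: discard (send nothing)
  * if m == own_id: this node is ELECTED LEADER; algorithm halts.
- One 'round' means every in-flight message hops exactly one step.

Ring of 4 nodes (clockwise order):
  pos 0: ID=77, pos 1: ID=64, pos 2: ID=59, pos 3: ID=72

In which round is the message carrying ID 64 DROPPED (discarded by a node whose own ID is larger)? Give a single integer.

Answer: 2

Derivation:
Round 1: pos1(id64) recv 77: fwd; pos2(id59) recv 64: fwd; pos3(id72) recv 59: drop; pos0(id77) recv 72: drop
Round 2: pos2(id59) recv 77: fwd; pos3(id72) recv 64: drop
Round 3: pos3(id72) recv 77: fwd
Round 4: pos0(id77) recv 77: ELECTED
Message ID 64 originates at pos 1; dropped at pos 3 in round 2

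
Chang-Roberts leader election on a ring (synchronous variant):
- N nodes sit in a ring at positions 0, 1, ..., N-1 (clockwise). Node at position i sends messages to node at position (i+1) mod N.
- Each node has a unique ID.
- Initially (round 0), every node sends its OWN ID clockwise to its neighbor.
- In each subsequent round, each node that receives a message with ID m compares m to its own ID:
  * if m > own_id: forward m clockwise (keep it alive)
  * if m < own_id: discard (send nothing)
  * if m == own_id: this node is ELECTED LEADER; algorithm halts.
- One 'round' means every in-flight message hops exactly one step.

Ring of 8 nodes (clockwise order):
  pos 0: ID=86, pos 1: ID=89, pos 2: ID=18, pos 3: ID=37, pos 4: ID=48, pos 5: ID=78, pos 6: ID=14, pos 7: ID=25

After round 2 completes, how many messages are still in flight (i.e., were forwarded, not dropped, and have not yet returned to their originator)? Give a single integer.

Answer: 2

Derivation:
Round 1: pos1(id89) recv 86: drop; pos2(id18) recv 89: fwd; pos3(id37) recv 18: drop; pos4(id48) recv 37: drop; pos5(id78) recv 48: drop; pos6(id14) recv 78: fwd; pos7(id25) recv 14: drop; pos0(id86) recv 25: drop
Round 2: pos3(id37) recv 89: fwd; pos7(id25) recv 78: fwd
After round 2: 2 messages still in flight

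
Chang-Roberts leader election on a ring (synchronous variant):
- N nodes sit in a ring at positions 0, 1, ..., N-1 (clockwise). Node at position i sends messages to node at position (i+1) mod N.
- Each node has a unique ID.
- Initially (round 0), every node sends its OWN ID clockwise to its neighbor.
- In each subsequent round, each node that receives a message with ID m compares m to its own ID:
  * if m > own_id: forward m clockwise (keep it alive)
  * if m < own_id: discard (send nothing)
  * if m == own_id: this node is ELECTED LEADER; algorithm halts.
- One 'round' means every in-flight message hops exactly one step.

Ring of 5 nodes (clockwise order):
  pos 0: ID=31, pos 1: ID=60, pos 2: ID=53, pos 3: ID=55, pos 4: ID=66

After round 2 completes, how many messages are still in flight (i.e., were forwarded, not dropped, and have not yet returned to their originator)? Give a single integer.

Answer: 2

Derivation:
Round 1: pos1(id60) recv 31: drop; pos2(id53) recv 60: fwd; pos3(id55) recv 53: drop; pos4(id66) recv 55: drop; pos0(id31) recv 66: fwd
Round 2: pos3(id55) recv 60: fwd; pos1(id60) recv 66: fwd
After round 2: 2 messages still in flight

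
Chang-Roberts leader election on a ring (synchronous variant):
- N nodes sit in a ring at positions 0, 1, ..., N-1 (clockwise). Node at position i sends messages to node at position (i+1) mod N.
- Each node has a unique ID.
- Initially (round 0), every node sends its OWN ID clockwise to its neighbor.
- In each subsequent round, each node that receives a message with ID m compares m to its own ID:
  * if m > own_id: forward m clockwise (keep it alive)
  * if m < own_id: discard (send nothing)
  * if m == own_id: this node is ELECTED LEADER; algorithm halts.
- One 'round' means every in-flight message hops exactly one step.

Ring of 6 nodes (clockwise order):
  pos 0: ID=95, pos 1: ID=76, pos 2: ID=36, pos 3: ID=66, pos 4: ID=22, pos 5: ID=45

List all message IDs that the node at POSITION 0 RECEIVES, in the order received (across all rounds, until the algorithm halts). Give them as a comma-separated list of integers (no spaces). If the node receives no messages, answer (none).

Answer: 45,66,76,95

Derivation:
Round 1: pos1(id76) recv 95: fwd; pos2(id36) recv 76: fwd; pos3(id66) recv 36: drop; pos4(id22) recv 66: fwd; pos5(id45) recv 22: drop; pos0(id95) recv 45: drop
Round 2: pos2(id36) recv 95: fwd; pos3(id66) recv 76: fwd; pos5(id45) recv 66: fwd
Round 3: pos3(id66) recv 95: fwd; pos4(id22) recv 76: fwd; pos0(id95) recv 66: drop
Round 4: pos4(id22) recv 95: fwd; pos5(id45) recv 76: fwd
Round 5: pos5(id45) recv 95: fwd; pos0(id95) recv 76: drop
Round 6: pos0(id95) recv 95: ELECTED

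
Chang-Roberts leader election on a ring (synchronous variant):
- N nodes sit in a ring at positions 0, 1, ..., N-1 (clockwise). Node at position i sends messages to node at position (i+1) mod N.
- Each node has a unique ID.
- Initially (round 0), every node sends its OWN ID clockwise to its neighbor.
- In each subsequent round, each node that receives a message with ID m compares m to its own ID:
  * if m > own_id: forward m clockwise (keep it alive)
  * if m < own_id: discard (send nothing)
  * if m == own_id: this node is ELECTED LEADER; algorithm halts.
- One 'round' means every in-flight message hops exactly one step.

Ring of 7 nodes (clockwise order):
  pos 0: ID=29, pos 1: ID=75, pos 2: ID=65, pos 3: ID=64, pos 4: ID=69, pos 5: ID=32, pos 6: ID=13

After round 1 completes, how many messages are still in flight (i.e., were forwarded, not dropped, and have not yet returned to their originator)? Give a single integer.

Round 1: pos1(id75) recv 29: drop; pos2(id65) recv 75: fwd; pos3(id64) recv 65: fwd; pos4(id69) recv 64: drop; pos5(id32) recv 69: fwd; pos6(id13) recv 32: fwd; pos0(id29) recv 13: drop
After round 1: 4 messages still in flight

Answer: 4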